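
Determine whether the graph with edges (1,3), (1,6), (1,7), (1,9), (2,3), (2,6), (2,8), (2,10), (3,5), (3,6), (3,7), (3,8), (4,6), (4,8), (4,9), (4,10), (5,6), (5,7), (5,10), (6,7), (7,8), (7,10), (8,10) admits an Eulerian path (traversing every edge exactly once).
Yes (the graph is connected and exactly 2 vertices have odd degree: {8, 10}; any Eulerian path must start and end at those)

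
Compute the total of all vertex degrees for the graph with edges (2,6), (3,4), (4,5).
6 (handshake: sum of degrees = 2|E| = 2 x 3 = 6)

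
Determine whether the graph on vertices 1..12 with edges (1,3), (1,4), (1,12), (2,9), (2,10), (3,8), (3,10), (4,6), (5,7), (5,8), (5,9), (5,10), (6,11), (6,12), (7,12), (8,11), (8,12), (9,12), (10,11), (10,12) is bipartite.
Yes. Partition: {1, 6, 7, 8, 9, 10}, {2, 3, 4, 5, 11, 12}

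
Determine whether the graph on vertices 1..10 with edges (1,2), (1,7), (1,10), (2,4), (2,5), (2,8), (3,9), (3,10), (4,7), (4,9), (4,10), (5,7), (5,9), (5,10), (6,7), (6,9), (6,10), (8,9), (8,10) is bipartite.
Yes. Partition: {1, 3, 4, 5, 6, 8}, {2, 7, 9, 10}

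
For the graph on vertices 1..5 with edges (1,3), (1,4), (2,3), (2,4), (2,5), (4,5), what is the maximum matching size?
2 (matching: (1,3), (4,5); upper bound floor(n/2) = floor(5/2) = 2)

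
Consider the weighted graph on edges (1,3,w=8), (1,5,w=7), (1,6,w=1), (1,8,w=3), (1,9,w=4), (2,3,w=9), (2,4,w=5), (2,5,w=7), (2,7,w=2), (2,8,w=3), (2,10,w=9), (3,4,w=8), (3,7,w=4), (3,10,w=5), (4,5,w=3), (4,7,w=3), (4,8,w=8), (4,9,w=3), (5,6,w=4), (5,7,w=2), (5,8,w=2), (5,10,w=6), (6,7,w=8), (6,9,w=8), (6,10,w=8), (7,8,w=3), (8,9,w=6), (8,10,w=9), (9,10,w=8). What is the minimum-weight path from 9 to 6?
5 (path: 9 -> 1 -> 6; weights 4 + 1 = 5)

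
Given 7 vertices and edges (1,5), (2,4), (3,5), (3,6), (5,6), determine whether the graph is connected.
No, it has 3 components: {1, 3, 5, 6}, {2, 4}, {7}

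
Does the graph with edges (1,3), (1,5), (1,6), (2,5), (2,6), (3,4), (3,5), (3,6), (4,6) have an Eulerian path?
Yes (the graph is connected and exactly 2 vertices have odd degree: {1, 5}; any Eulerian path must start and end at those)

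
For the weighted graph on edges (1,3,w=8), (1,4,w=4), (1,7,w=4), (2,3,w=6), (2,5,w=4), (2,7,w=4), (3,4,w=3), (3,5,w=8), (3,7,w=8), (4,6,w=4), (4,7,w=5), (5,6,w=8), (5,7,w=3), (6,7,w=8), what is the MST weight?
22 (MST edges: (1,4,w=4), (1,7,w=4), (2,5,w=4), (3,4,w=3), (4,6,w=4), (5,7,w=3); sum of weights 4 + 4 + 4 + 3 + 4 + 3 = 22)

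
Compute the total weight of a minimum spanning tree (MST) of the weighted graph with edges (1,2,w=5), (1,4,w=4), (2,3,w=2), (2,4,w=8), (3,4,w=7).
11 (MST edges: (1,2,w=5), (1,4,w=4), (2,3,w=2); sum of weights 5 + 4 + 2 = 11)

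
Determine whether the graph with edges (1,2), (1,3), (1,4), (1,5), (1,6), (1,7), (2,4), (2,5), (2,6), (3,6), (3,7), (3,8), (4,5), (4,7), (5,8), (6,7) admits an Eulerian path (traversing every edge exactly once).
Yes — and in fact it has an Eulerian circuit (the graph is connected and all 8 vertices have even degree)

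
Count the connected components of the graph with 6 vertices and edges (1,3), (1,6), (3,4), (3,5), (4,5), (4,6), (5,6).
2 (components: {1, 3, 4, 5, 6}, {2})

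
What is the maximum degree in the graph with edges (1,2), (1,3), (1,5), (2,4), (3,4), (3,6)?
3 (attained at vertices 1, 3)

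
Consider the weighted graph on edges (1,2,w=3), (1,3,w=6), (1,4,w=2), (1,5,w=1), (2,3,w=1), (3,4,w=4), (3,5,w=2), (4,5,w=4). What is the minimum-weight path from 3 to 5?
2 (path: 3 -> 5; weights 2 = 2)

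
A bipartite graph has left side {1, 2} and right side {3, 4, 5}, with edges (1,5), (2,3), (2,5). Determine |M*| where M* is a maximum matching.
2 (matching: (1,5), (2,3); upper bound min(|L|,|R|) = min(2,3) = 2)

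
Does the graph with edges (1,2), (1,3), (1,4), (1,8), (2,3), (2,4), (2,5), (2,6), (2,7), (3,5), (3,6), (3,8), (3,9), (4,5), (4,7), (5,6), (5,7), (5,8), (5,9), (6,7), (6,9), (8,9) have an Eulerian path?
Yes (the graph is connected and exactly 2 vertices have odd degree: {5, 6}; any Eulerian path must start and end at those)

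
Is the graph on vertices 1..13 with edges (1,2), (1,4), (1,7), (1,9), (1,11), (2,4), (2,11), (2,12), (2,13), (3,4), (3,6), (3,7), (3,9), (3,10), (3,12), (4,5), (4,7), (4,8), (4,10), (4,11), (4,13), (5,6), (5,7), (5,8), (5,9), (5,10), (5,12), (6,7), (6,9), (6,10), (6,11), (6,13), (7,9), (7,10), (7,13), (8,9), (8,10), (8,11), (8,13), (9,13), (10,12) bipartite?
No (odd cycle of length 3: 11 -> 1 -> 4 -> 11)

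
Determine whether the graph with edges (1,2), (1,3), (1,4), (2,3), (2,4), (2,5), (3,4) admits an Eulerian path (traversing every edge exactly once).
No (4 vertices have odd degree: {1, 3, 4, 5}; Eulerian path requires 0 or 2)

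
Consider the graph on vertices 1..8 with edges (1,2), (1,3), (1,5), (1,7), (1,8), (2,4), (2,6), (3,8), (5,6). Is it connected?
Yes (BFS from 1 visits [1, 2, 3, 5, 7, 8, 4, 6] — all 8 vertices reached)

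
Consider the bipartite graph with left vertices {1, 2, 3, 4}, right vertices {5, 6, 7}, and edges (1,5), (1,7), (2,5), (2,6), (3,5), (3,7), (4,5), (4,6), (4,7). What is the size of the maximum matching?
3 (matching: (1,7), (2,6), (3,5); upper bound min(|L|,|R|) = min(4,3) = 3)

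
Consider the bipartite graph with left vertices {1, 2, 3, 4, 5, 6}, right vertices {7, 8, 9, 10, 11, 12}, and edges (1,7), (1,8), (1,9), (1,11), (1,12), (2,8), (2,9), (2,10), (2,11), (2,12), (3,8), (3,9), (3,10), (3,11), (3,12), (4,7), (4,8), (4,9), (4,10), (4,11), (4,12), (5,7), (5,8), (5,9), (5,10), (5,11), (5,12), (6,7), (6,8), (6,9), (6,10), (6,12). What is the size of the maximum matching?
6 (matching: (1,12), (2,11), (3,10), (4,9), (5,8), (6,7); upper bound min(|L|,|R|) = min(6,6) = 6)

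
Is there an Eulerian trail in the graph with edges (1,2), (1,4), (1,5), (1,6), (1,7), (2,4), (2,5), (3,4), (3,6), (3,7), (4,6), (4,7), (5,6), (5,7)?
No (4 vertices have odd degree: {1, 2, 3, 4}; Eulerian path requires 0 or 2)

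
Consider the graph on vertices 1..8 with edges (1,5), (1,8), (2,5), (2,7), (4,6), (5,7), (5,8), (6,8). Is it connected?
No, it has 2 components: {1, 2, 4, 5, 6, 7, 8}, {3}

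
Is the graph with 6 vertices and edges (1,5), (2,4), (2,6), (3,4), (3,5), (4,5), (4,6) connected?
Yes (BFS from 1 visits [1, 5, 3, 4, 2, 6] — all 6 vertices reached)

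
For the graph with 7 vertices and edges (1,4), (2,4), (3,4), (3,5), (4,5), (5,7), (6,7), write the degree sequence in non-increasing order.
[4, 3, 2, 2, 1, 1, 1] (degrees: deg(1)=1, deg(2)=1, deg(3)=2, deg(4)=4, deg(5)=3, deg(6)=1, deg(7)=2)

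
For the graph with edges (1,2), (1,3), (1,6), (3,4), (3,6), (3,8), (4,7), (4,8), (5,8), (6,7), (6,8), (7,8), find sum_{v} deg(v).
24 (handshake: sum of degrees = 2|E| = 2 x 12 = 24)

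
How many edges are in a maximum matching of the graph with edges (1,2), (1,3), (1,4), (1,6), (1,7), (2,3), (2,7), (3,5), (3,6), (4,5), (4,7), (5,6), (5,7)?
3 (matching: (1,6), (3,5), (4,7); upper bound floor(n/2) = floor(7/2) = 3)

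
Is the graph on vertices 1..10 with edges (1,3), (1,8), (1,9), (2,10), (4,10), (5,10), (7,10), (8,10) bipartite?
Yes. Partition: {1, 6, 10}, {2, 3, 4, 5, 7, 8, 9}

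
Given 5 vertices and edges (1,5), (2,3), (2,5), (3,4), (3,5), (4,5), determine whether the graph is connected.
Yes (BFS from 1 visits [1, 5, 2, 3, 4] — all 5 vertices reached)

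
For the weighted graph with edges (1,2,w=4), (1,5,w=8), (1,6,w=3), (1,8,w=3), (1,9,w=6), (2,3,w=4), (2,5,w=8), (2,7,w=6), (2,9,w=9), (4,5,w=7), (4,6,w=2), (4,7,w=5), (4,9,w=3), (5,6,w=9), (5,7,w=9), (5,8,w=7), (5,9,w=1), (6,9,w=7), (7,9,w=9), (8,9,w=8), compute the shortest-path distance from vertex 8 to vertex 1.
3 (path: 8 -> 1; weights 3 = 3)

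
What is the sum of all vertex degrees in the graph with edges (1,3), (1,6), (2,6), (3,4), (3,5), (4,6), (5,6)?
14 (handshake: sum of degrees = 2|E| = 2 x 7 = 14)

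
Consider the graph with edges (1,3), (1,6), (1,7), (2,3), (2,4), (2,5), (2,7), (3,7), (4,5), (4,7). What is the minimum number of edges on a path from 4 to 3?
2 (path: 4 -> 7 -> 3, 2 edges)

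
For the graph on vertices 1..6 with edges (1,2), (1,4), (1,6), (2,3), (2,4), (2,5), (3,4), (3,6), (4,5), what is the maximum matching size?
3 (matching: (1,6), (2,3), (4,5); upper bound floor(n/2) = floor(6/2) = 3)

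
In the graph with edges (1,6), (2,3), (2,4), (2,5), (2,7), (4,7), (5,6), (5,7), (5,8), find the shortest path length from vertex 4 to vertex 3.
2 (path: 4 -> 2 -> 3, 2 edges)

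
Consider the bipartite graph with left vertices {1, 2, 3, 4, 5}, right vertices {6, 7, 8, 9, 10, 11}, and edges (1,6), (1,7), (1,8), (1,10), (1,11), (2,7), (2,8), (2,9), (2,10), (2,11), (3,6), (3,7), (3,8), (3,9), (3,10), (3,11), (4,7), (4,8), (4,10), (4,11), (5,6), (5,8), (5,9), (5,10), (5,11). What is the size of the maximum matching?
5 (matching: (1,11), (2,10), (3,9), (4,7), (5,8); upper bound min(|L|,|R|) = min(5,6) = 5)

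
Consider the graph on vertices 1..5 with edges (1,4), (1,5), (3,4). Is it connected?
No, it has 2 components: {1, 3, 4, 5}, {2}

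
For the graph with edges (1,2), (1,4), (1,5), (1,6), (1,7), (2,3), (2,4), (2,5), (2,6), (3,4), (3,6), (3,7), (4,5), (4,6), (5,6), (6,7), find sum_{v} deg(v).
32 (handshake: sum of degrees = 2|E| = 2 x 16 = 32)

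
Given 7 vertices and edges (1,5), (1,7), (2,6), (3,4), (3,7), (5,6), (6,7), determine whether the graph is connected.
Yes (BFS from 1 visits [1, 5, 7, 6, 3, 2, 4] — all 7 vertices reached)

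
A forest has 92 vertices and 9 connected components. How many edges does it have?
83 (Each of the 9 component trees on V_i vertices has V_i - 1 edges; summing gives V - C = 92 - 9 = 83)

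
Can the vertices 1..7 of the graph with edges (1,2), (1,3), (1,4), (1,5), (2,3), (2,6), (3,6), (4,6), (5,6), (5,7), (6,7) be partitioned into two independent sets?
No (odd cycle of length 3: 2 -> 1 -> 3 -> 2)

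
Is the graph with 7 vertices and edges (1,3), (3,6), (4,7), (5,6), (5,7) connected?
No, it has 2 components: {1, 3, 4, 5, 6, 7}, {2}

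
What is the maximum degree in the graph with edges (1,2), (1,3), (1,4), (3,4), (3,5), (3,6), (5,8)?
4 (attained at vertex 3)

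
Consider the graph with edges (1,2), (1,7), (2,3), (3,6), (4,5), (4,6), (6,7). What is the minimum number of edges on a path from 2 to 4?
3 (path: 2 -> 3 -> 6 -> 4, 3 edges)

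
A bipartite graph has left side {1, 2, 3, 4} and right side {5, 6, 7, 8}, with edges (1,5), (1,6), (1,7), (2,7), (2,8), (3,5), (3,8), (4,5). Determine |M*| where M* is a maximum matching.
4 (matching: (1,6), (2,7), (3,8), (4,5); upper bound min(|L|,|R|) = min(4,4) = 4)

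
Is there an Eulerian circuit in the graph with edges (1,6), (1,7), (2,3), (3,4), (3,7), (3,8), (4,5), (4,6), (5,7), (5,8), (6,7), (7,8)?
No (6 vertices have odd degree: {2, 4, 5, 6, 7, 8}; Eulerian circuit requires 0)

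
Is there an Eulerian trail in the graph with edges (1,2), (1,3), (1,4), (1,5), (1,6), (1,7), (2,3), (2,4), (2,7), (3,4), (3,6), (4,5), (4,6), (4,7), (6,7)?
Yes — and in fact it has an Eulerian circuit (the graph is connected and all 7 vertices have even degree)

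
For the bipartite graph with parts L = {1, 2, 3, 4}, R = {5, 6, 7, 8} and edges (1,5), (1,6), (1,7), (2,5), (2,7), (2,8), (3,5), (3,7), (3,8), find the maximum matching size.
3 (matching: (1,6), (2,8), (3,7); upper bound min(|L|,|R|) = min(4,4) = 4)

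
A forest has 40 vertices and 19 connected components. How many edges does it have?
21 (Each of the 19 component trees on V_i vertices has V_i - 1 edges; summing gives V - C = 40 - 19 = 21)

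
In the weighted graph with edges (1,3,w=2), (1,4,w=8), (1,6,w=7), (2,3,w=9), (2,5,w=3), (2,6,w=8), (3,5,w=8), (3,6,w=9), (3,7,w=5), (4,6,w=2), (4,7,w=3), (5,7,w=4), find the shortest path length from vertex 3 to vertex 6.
9 (path: 3 -> 6; weights 9 = 9)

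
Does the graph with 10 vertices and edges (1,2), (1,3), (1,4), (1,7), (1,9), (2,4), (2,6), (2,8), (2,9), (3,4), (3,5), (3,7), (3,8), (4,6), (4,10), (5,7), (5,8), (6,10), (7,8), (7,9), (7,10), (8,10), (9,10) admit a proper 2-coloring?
No (odd cycle of length 3: 2 -> 1 -> 9 -> 2)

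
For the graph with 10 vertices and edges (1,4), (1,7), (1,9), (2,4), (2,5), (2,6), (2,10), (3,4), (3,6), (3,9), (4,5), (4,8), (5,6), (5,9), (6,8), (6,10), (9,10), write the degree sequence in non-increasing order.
[5, 5, 4, 4, 4, 3, 3, 3, 2, 1] (degrees: deg(1)=3, deg(2)=4, deg(3)=3, deg(4)=5, deg(5)=4, deg(6)=5, deg(7)=1, deg(8)=2, deg(9)=4, deg(10)=3)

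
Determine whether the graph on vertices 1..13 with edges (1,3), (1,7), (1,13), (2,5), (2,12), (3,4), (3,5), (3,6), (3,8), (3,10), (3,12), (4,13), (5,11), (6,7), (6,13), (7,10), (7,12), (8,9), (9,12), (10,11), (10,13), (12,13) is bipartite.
Yes. Partition: {1, 4, 5, 6, 8, 10, 12}, {2, 3, 7, 9, 11, 13}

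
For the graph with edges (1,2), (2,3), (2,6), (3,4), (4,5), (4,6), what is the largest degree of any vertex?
3 (attained at vertices 2, 4)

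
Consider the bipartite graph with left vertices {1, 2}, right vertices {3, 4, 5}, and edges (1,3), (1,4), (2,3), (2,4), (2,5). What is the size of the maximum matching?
2 (matching: (1,4), (2,5); upper bound min(|L|,|R|) = min(2,3) = 2)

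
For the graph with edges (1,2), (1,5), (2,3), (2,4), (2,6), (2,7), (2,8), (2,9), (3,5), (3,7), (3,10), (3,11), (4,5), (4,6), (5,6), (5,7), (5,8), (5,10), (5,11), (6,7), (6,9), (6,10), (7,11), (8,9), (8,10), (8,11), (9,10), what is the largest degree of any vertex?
8 (attained at vertex 5)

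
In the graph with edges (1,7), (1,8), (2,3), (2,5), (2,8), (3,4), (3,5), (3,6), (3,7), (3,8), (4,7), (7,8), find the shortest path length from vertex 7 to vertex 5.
2 (path: 7 -> 3 -> 5, 2 edges)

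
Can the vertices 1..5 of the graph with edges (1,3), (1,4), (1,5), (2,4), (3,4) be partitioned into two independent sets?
No (odd cycle of length 3: 3 -> 1 -> 4 -> 3)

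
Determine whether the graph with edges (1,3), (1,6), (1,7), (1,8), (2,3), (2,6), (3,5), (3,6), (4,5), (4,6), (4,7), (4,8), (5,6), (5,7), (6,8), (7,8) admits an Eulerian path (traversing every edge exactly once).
Yes — and in fact it has an Eulerian circuit (the graph is connected and all 8 vertices have even degree)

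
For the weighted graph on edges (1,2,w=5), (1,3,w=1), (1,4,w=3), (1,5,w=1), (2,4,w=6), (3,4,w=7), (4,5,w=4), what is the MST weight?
10 (MST edges: (1,2,w=5), (1,3,w=1), (1,4,w=3), (1,5,w=1); sum of weights 5 + 1 + 3 + 1 = 10)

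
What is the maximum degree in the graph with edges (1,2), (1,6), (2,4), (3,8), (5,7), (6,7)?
2 (attained at vertices 1, 2, 6, 7)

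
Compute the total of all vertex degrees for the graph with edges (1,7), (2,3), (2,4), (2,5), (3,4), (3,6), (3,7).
14 (handshake: sum of degrees = 2|E| = 2 x 7 = 14)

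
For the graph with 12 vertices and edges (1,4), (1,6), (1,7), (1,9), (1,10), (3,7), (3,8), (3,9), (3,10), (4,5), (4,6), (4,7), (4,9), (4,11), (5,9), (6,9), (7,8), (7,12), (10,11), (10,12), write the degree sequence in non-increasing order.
[6, 5, 5, 5, 4, 4, 3, 2, 2, 2, 2, 0] (degrees: deg(1)=5, deg(2)=0, deg(3)=4, deg(4)=6, deg(5)=2, deg(6)=3, deg(7)=5, deg(8)=2, deg(9)=5, deg(10)=4, deg(11)=2, deg(12)=2)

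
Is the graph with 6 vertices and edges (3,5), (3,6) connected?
No, it has 4 components: {1}, {2}, {3, 5, 6}, {4}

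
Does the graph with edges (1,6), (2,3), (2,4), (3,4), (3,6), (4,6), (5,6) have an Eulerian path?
No (4 vertices have odd degree: {1, 3, 4, 5}; Eulerian path requires 0 or 2)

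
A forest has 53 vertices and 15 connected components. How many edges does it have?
38 (Each of the 15 component trees on V_i vertices has V_i - 1 edges; summing gives V - C = 53 - 15 = 38)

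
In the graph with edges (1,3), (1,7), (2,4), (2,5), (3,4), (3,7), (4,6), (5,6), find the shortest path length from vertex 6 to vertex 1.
3 (path: 6 -> 4 -> 3 -> 1, 3 edges)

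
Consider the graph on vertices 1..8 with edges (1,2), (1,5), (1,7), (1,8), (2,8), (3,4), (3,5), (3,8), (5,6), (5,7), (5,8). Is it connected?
Yes (BFS from 1 visits [1, 2, 5, 7, 8, 3, 6, 4] — all 8 vertices reached)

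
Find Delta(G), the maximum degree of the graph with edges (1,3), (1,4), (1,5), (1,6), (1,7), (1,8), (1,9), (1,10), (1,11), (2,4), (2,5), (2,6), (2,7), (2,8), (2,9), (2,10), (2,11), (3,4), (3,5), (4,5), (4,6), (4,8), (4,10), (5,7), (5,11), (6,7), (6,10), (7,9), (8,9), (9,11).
9 (attained at vertex 1)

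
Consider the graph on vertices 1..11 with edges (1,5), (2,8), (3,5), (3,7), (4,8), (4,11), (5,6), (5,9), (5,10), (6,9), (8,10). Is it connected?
Yes (BFS from 1 visits [1, 5, 3, 6, 9, 10, 7, 8, 2, 4, 11] — all 11 vertices reached)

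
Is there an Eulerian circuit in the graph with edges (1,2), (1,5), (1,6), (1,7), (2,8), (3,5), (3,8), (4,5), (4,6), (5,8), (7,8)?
Yes (the graph is connected and all 8 vertices have even degree)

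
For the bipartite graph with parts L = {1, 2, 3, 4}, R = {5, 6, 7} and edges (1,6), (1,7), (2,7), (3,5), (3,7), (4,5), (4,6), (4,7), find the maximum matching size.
3 (matching: (1,7), (3,5), (4,6); upper bound min(|L|,|R|) = min(4,3) = 3)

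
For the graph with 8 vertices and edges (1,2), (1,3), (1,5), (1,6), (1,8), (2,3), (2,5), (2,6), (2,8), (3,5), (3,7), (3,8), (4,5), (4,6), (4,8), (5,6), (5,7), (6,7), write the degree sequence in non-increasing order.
[6, 5, 5, 5, 5, 4, 3, 3] (degrees: deg(1)=5, deg(2)=5, deg(3)=5, deg(4)=3, deg(5)=6, deg(6)=5, deg(7)=3, deg(8)=4)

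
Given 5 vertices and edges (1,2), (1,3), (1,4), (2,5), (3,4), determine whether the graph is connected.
Yes (BFS from 1 visits [1, 2, 3, 4, 5] — all 5 vertices reached)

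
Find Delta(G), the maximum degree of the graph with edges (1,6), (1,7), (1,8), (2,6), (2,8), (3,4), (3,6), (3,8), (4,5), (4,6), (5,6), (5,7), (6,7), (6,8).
7 (attained at vertex 6)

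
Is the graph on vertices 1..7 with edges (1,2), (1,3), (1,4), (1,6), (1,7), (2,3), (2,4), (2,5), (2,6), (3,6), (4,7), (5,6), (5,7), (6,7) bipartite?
No (odd cycle of length 3: 2 -> 1 -> 6 -> 2)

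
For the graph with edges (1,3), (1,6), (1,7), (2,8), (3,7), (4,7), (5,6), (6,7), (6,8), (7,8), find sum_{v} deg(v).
20 (handshake: sum of degrees = 2|E| = 2 x 10 = 20)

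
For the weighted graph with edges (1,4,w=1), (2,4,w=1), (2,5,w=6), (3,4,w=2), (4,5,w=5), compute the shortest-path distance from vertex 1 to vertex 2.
2 (path: 1 -> 4 -> 2; weights 1 + 1 = 2)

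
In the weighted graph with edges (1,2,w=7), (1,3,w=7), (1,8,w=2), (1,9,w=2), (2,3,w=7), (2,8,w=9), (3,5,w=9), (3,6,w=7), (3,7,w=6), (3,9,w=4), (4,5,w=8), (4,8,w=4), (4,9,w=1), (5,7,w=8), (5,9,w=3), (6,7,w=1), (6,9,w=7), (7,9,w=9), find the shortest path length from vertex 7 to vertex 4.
9 (path: 7 -> 6 -> 9 -> 4; weights 1 + 7 + 1 = 9)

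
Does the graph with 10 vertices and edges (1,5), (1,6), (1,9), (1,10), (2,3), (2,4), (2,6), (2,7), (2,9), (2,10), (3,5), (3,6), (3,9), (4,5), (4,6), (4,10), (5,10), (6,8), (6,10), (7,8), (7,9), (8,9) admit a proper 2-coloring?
No (odd cycle of length 3: 5 -> 1 -> 10 -> 5)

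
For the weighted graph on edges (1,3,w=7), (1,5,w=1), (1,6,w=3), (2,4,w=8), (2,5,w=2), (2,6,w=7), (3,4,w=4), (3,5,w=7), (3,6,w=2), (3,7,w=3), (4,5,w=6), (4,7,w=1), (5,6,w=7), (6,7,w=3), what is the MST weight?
12 (MST edges: (1,5,w=1), (1,6,w=3), (2,5,w=2), (3,6,w=2), (3,7,w=3), (4,7,w=1); sum of weights 1 + 3 + 2 + 2 + 3 + 1 = 12)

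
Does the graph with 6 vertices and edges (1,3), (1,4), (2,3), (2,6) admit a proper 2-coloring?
Yes. Partition: {1, 2, 5}, {3, 4, 6}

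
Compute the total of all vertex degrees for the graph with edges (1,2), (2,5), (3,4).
6 (handshake: sum of degrees = 2|E| = 2 x 3 = 6)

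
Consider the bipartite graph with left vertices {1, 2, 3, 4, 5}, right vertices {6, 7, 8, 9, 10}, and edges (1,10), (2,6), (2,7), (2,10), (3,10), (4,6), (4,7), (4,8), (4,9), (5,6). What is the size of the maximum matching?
4 (matching: (1,10), (2,7), (4,9), (5,6); upper bound min(|L|,|R|) = min(5,5) = 5)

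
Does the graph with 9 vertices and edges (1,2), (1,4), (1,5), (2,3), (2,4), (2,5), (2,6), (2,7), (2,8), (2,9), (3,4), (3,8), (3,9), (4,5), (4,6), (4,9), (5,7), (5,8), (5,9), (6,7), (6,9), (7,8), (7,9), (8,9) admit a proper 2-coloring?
No (odd cycle of length 3: 4 -> 1 -> 2 -> 4)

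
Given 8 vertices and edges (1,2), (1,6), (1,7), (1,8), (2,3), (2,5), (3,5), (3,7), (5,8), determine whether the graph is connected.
No, it has 2 components: {1, 2, 3, 5, 6, 7, 8}, {4}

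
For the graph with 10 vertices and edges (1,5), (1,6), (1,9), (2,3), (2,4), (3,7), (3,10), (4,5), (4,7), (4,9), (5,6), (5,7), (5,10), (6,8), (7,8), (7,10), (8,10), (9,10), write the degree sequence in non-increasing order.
[5, 5, 5, 4, 3, 3, 3, 3, 3, 2] (degrees: deg(1)=3, deg(2)=2, deg(3)=3, deg(4)=4, deg(5)=5, deg(6)=3, deg(7)=5, deg(8)=3, deg(9)=3, deg(10)=5)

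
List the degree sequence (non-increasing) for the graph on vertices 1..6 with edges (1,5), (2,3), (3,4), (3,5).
[3, 2, 1, 1, 1, 0] (degrees: deg(1)=1, deg(2)=1, deg(3)=3, deg(4)=1, deg(5)=2, deg(6)=0)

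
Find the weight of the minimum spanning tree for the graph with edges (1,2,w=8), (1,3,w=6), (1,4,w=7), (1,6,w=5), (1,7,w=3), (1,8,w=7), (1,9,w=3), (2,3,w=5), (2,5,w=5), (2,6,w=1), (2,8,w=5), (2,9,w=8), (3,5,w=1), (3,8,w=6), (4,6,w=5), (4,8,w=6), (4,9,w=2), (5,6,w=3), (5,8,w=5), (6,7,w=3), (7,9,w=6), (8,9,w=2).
18 (MST edges: (1,7,w=3), (1,9,w=3), (2,6,w=1), (3,5,w=1), (4,9,w=2), (5,6,w=3), (6,7,w=3), (8,9,w=2); sum of weights 3 + 3 + 1 + 1 + 2 + 3 + 3 + 2 = 18)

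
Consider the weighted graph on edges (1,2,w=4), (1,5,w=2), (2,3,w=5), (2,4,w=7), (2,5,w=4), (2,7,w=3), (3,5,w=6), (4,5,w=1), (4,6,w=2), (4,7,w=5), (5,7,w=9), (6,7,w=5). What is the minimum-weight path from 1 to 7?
7 (path: 1 -> 2 -> 7; weights 4 + 3 = 7)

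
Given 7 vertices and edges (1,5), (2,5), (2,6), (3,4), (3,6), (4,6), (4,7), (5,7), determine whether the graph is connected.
Yes (BFS from 1 visits [1, 5, 2, 7, 6, 4, 3] — all 7 vertices reached)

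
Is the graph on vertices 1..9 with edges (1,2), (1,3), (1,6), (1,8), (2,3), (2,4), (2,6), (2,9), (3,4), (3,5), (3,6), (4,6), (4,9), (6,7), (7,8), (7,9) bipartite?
No (odd cycle of length 3: 2 -> 1 -> 3 -> 2)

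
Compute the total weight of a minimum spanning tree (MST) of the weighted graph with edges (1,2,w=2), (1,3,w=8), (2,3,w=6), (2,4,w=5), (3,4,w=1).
8 (MST edges: (1,2,w=2), (2,4,w=5), (3,4,w=1); sum of weights 2 + 5 + 1 = 8)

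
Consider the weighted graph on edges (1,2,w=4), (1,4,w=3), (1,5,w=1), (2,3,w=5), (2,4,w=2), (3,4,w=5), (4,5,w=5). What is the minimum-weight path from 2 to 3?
5 (path: 2 -> 3; weights 5 = 5)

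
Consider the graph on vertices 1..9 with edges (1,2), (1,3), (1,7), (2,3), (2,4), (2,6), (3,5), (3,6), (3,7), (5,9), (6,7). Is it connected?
No, it has 2 components: {1, 2, 3, 4, 5, 6, 7, 9}, {8}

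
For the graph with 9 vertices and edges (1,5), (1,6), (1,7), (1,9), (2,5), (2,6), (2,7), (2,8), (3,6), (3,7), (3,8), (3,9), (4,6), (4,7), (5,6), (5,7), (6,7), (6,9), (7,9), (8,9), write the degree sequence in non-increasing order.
[7, 7, 5, 4, 4, 4, 4, 3, 2] (degrees: deg(1)=4, deg(2)=4, deg(3)=4, deg(4)=2, deg(5)=4, deg(6)=7, deg(7)=7, deg(8)=3, deg(9)=5)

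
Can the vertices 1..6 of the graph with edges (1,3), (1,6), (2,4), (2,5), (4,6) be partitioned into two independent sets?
Yes. Partition: {1, 4, 5}, {2, 3, 6}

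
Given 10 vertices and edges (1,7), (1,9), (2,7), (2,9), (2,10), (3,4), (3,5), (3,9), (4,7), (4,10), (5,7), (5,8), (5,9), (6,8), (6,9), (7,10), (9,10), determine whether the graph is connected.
Yes (BFS from 1 visits [1, 7, 9, 2, 4, 5, 10, 3, 6, 8] — all 10 vertices reached)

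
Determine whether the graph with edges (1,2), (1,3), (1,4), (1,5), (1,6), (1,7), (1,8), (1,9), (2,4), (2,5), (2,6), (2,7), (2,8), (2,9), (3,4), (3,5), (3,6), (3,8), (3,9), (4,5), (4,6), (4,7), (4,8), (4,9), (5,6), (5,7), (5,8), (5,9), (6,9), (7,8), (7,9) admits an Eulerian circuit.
No (2 vertices have odd degree: {2, 9}; Eulerian circuit requires 0)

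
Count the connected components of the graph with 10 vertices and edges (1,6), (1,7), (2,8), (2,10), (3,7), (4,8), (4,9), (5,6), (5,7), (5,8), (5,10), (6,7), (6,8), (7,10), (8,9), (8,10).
1 (components: {1, 2, 3, 4, 5, 6, 7, 8, 9, 10})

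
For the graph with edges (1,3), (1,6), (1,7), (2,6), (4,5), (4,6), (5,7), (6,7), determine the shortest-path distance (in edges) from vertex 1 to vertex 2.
2 (path: 1 -> 6 -> 2, 2 edges)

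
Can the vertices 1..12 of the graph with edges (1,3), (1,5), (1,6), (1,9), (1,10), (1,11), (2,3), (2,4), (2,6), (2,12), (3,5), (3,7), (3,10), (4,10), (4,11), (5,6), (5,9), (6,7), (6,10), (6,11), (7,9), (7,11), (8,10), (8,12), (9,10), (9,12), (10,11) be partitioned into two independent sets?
No (odd cycle of length 3: 11 -> 1 -> 6 -> 11)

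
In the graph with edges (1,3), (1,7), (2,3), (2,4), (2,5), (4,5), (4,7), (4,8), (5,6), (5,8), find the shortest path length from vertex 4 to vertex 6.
2 (path: 4 -> 5 -> 6, 2 edges)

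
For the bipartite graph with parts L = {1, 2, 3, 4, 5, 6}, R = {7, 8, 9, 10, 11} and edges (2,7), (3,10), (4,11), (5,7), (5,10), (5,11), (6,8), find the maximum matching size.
4 (matching: (2,7), (3,10), (4,11), (6,8); upper bound min(|L|,|R|) = min(6,5) = 5)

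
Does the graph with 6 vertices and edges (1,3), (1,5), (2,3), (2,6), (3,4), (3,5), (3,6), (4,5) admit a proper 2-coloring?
No (odd cycle of length 3: 3 -> 1 -> 5 -> 3)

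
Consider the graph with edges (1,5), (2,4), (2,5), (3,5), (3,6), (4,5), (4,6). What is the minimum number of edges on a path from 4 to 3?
2 (path: 4 -> 6 -> 3, 2 edges)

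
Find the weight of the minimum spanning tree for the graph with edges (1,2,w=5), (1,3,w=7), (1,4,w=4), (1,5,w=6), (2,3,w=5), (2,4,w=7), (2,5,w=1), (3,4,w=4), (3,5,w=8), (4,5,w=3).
12 (MST edges: (1,4,w=4), (2,5,w=1), (3,4,w=4), (4,5,w=3); sum of weights 4 + 1 + 4 + 3 = 12)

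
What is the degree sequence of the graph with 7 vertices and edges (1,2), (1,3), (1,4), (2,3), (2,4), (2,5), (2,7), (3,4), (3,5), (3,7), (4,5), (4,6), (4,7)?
[6, 5, 5, 3, 3, 3, 1] (degrees: deg(1)=3, deg(2)=5, deg(3)=5, deg(4)=6, deg(5)=3, deg(6)=1, deg(7)=3)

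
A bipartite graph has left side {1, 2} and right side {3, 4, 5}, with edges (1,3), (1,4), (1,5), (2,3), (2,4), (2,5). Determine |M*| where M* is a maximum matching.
2 (matching: (1,5), (2,4); upper bound min(|L|,|R|) = min(2,3) = 2)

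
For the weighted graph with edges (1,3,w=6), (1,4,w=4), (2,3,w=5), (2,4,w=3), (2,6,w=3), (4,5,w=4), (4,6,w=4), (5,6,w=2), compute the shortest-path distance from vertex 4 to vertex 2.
3 (path: 4 -> 2; weights 3 = 3)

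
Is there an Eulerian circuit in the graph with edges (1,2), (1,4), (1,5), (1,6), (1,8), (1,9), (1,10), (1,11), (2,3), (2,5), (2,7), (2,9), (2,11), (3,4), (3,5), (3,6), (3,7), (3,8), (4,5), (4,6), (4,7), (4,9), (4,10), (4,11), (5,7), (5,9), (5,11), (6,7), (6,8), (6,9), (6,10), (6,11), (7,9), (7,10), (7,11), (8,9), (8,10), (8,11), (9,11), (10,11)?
No (2 vertices have odd degree: {5, 11}; Eulerian circuit requires 0)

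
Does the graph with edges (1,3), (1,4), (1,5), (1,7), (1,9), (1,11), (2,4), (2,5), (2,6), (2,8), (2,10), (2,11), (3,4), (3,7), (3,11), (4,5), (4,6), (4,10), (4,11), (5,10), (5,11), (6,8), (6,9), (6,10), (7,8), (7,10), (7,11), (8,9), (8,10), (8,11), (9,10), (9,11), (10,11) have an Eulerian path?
No (6 vertices have odd degree: {4, 5, 6, 7, 9, 11}; Eulerian path requires 0 or 2)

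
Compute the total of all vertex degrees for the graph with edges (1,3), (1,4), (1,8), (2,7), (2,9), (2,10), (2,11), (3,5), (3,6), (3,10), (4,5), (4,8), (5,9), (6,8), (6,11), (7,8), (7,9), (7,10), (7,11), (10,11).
40 (handshake: sum of degrees = 2|E| = 2 x 20 = 40)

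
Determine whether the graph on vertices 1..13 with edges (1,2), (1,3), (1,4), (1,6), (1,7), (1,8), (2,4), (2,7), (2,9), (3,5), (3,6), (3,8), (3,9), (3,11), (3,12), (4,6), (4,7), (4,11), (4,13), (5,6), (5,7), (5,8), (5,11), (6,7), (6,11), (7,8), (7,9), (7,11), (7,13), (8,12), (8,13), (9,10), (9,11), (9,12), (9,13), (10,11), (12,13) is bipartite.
No (odd cycle of length 3: 3 -> 1 -> 6 -> 3)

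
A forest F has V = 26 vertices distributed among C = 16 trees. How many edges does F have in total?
10 (Each of the 16 component trees on V_i vertices has V_i - 1 edges; summing gives V - C = 26 - 16 = 10)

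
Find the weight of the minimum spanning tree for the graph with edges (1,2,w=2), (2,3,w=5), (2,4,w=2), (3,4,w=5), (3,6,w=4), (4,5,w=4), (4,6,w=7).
17 (MST edges: (1,2,w=2), (2,3,w=5), (2,4,w=2), (3,6,w=4), (4,5,w=4); sum of weights 2 + 5 + 2 + 4 + 4 = 17)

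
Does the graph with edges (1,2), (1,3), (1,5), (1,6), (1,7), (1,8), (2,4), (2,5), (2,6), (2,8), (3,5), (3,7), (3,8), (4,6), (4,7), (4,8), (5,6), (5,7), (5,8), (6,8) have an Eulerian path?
Yes (the graph is connected and exactly 2 vertices have odd degree: {2, 6}; any Eulerian path must start and end at those)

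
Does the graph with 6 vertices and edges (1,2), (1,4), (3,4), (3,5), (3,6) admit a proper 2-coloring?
Yes. Partition: {1, 3}, {2, 4, 5, 6}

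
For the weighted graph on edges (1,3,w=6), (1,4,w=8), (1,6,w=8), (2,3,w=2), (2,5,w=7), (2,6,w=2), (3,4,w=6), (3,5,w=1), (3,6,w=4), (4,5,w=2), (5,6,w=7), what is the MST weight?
13 (MST edges: (1,3,w=6), (2,3,w=2), (2,6,w=2), (3,5,w=1), (4,5,w=2); sum of weights 6 + 2 + 2 + 1 + 2 = 13)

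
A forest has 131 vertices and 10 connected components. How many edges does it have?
121 (Each of the 10 component trees on V_i vertices has V_i - 1 edges; summing gives V - C = 131 - 10 = 121)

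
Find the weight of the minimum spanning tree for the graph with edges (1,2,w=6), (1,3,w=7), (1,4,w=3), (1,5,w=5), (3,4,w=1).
15 (MST edges: (1,2,w=6), (1,4,w=3), (1,5,w=5), (3,4,w=1); sum of weights 6 + 3 + 5 + 1 = 15)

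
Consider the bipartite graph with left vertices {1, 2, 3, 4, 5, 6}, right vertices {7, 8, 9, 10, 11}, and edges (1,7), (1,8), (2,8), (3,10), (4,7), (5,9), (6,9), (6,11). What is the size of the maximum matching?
5 (matching: (1,8), (3,10), (4,7), (5,9), (6,11); upper bound min(|L|,|R|) = min(6,5) = 5)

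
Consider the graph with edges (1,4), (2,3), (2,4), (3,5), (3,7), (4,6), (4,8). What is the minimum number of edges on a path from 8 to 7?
4 (path: 8 -> 4 -> 2 -> 3 -> 7, 4 edges)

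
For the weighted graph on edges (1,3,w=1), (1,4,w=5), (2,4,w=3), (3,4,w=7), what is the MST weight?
9 (MST edges: (1,3,w=1), (1,4,w=5), (2,4,w=3); sum of weights 1 + 5 + 3 = 9)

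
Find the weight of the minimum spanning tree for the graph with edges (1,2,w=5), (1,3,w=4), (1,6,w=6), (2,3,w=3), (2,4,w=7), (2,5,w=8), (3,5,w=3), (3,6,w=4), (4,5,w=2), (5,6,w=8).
16 (MST edges: (1,3,w=4), (2,3,w=3), (3,5,w=3), (3,6,w=4), (4,5,w=2); sum of weights 4 + 3 + 3 + 4 + 2 = 16)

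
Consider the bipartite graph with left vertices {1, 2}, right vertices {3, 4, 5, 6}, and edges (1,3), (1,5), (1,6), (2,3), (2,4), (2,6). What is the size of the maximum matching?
2 (matching: (1,5), (2,6); upper bound min(|L|,|R|) = min(2,4) = 2)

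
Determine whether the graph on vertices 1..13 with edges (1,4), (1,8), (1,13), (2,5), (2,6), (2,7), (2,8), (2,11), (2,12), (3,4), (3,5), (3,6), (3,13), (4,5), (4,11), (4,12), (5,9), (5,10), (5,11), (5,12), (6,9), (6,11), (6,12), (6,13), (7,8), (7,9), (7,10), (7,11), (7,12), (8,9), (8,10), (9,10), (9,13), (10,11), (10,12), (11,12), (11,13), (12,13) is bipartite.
No (odd cycle of length 5: 12 -> 13 -> 1 -> 8 -> 7 -> 12)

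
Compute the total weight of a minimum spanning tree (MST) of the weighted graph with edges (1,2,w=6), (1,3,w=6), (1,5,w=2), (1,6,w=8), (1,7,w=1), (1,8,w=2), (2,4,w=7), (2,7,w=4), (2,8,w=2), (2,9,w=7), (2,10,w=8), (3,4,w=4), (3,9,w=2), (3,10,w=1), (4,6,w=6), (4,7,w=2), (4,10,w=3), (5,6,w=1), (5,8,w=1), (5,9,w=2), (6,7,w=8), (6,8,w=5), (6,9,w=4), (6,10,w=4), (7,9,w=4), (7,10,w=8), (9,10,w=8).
14 (MST edges: (1,5,w=2), (1,7,w=1), (2,8,w=2), (3,9,w=2), (3,10,w=1), (4,7,w=2), (5,6,w=1), (5,8,w=1), (5,9,w=2); sum of weights 2 + 1 + 2 + 2 + 1 + 2 + 1 + 1 + 2 = 14)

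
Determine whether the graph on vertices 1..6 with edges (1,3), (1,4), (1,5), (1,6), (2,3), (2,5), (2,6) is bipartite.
Yes. Partition: {1, 2}, {3, 4, 5, 6}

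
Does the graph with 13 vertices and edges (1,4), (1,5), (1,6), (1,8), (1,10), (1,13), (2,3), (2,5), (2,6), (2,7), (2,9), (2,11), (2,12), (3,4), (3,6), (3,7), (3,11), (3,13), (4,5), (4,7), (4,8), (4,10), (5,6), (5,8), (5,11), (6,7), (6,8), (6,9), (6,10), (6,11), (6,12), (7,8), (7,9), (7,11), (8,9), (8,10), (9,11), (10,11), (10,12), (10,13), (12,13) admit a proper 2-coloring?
No (odd cycle of length 3: 10 -> 1 -> 6 -> 10)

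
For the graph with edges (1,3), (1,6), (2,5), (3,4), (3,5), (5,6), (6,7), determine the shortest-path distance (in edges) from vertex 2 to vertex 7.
3 (path: 2 -> 5 -> 6 -> 7, 3 edges)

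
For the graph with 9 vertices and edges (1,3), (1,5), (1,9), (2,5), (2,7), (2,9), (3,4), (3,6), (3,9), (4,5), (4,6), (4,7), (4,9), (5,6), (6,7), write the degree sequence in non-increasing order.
[5, 4, 4, 4, 4, 3, 3, 3, 0] (degrees: deg(1)=3, deg(2)=3, deg(3)=4, deg(4)=5, deg(5)=4, deg(6)=4, deg(7)=3, deg(8)=0, deg(9)=4)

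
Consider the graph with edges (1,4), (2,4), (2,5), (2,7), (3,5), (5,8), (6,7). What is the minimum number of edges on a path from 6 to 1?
4 (path: 6 -> 7 -> 2 -> 4 -> 1, 4 edges)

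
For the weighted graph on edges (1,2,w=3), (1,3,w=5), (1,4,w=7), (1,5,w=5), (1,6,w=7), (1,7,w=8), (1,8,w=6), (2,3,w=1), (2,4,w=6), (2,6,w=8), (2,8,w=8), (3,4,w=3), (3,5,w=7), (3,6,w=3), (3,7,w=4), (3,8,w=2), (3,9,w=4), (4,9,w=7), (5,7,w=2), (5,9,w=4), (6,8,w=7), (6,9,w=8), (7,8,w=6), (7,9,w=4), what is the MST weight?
22 (MST edges: (1,2,w=3), (2,3,w=1), (3,4,w=3), (3,6,w=3), (3,7,w=4), (3,8,w=2), (3,9,w=4), (5,7,w=2); sum of weights 3 + 1 + 3 + 3 + 4 + 2 + 4 + 2 = 22)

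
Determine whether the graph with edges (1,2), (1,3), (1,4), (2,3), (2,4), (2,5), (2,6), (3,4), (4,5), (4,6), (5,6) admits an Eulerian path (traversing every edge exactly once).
No (6 vertices have odd degree: {1, 2, 3, 4, 5, 6}; Eulerian path requires 0 or 2)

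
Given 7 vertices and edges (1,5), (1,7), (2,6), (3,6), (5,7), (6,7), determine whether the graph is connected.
No, it has 2 components: {1, 2, 3, 5, 6, 7}, {4}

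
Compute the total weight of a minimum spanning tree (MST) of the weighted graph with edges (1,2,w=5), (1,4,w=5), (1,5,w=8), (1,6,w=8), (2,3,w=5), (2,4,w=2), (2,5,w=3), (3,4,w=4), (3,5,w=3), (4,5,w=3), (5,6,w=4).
17 (MST edges: (1,4,w=5), (2,4,w=2), (2,5,w=3), (3,5,w=3), (5,6,w=4); sum of weights 5 + 2 + 3 + 3 + 4 = 17)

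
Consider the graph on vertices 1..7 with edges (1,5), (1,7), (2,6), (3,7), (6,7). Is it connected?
No, it has 2 components: {1, 2, 3, 5, 6, 7}, {4}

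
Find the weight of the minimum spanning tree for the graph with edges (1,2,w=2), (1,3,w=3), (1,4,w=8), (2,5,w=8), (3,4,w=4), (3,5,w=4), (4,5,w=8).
13 (MST edges: (1,2,w=2), (1,3,w=3), (3,4,w=4), (3,5,w=4); sum of weights 2 + 3 + 4 + 4 = 13)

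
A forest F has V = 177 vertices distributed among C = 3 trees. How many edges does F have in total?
174 (Each of the 3 component trees on V_i vertices has V_i - 1 edges; summing gives V - C = 177 - 3 = 174)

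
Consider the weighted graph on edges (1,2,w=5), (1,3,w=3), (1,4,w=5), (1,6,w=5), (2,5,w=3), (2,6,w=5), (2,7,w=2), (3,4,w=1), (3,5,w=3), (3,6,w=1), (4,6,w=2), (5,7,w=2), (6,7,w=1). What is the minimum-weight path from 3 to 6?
1 (path: 3 -> 6; weights 1 = 1)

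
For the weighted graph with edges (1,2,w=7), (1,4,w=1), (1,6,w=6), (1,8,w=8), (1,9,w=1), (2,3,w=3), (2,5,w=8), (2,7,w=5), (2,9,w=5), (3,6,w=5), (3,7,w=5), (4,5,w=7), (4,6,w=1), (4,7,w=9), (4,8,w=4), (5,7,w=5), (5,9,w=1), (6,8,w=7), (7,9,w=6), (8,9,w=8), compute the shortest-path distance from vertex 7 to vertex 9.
6 (path: 7 -> 9; weights 6 = 6)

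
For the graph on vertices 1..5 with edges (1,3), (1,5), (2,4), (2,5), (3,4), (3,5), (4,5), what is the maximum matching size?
2 (matching: (1,3), (4,5); upper bound floor(n/2) = floor(5/2) = 2)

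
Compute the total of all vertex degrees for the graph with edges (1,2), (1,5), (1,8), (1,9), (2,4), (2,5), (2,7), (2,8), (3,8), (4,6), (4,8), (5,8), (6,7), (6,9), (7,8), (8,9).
32 (handshake: sum of degrees = 2|E| = 2 x 16 = 32)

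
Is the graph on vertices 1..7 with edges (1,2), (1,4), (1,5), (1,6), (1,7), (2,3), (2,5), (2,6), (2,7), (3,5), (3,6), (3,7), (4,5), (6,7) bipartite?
No (odd cycle of length 3: 4 -> 1 -> 5 -> 4)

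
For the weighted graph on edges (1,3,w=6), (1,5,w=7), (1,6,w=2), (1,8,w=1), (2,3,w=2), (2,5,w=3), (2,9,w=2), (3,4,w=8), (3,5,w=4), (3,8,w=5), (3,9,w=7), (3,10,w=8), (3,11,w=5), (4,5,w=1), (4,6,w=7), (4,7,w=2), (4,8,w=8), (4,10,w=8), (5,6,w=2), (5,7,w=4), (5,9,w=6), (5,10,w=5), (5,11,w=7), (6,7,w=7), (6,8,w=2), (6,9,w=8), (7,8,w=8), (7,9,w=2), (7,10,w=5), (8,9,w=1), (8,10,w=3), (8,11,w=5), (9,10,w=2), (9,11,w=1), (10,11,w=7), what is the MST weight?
16 (MST edges: (1,6,w=2), (1,8,w=1), (2,3,w=2), (2,9,w=2), (4,5,w=1), (4,7,w=2), (5,6,w=2), (8,9,w=1), (9,10,w=2), (9,11,w=1); sum of weights 2 + 1 + 2 + 2 + 1 + 2 + 2 + 1 + 2 + 1 = 16)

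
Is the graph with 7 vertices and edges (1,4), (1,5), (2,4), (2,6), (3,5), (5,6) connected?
No, it has 2 components: {1, 2, 3, 4, 5, 6}, {7}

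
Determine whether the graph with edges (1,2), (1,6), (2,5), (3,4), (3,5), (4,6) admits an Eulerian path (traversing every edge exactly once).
Yes — and in fact it has an Eulerian circuit (the graph is connected and all 6 vertices have even degree)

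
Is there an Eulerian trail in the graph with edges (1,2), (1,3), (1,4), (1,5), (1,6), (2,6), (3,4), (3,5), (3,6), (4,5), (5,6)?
Yes (the graph is connected and exactly 2 vertices have odd degree: {1, 4}; any Eulerian path must start and end at those)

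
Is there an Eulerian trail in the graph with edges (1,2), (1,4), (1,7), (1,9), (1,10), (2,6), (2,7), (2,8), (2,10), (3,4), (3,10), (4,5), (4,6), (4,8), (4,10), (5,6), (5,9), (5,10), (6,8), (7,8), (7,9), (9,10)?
Yes (the graph is connected and exactly 2 vertices have odd degree: {1, 2}; any Eulerian path must start and end at those)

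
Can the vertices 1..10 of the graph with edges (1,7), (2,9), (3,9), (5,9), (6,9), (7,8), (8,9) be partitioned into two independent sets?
Yes. Partition: {1, 2, 3, 4, 5, 6, 8, 10}, {7, 9}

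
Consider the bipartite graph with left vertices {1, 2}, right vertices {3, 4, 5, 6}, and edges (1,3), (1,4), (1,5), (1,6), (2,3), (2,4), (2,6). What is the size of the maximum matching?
2 (matching: (1,5), (2,6); upper bound min(|L|,|R|) = min(2,4) = 2)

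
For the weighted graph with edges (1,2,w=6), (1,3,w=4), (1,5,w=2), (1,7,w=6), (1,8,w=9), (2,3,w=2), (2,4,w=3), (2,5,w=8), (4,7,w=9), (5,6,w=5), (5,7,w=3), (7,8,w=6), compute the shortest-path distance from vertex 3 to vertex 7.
9 (path: 3 -> 1 -> 5 -> 7; weights 4 + 2 + 3 = 9)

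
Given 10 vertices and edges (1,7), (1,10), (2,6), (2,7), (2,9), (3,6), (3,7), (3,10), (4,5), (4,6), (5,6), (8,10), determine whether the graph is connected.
Yes (BFS from 1 visits [1, 7, 10, 2, 3, 8, 6, 9, 4, 5] — all 10 vertices reached)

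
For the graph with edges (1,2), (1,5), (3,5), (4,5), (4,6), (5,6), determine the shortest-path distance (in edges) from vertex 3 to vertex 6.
2 (path: 3 -> 5 -> 6, 2 edges)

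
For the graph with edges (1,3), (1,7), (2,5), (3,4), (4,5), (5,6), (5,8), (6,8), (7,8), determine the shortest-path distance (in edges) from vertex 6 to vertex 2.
2 (path: 6 -> 5 -> 2, 2 edges)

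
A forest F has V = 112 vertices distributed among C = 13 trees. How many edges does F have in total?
99 (Each of the 13 component trees on V_i vertices has V_i - 1 edges; summing gives V - C = 112 - 13 = 99)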